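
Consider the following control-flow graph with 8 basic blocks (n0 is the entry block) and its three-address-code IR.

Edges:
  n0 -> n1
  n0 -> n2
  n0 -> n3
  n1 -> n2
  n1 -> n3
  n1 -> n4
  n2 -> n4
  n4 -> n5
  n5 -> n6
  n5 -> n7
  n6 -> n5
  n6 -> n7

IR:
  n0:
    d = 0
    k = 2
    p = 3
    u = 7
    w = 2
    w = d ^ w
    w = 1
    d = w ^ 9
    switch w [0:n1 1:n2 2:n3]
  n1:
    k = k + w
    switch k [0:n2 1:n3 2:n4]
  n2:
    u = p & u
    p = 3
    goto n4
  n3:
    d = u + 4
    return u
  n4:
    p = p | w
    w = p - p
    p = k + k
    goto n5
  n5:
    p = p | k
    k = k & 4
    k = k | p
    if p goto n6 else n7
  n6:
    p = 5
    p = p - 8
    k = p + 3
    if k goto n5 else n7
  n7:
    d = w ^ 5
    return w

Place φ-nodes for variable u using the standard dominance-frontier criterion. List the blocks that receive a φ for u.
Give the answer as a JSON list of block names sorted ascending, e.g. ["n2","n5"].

Answer: ["n4"]

Working:
idom tree: n1←n0 n2←n0 n3←n0 n4←n0 n5←n4 n6←n5 n7←n5
Join-block Dom:
  n2: preds {n0,n1}: {n0} ∩ {n0,n1} = {n0}; idom=n0
  n3: preds {n0,n1}: {n0} ∩ {n0,n1} = {n0}; idom=n0
  n4: preds {n1,n2}: {n0,n1} ∩ {n0,n2} = {n0}; idom=n0
  n5: preds {n4,n6}: {n0,n4} ∩ {n0,n4,n5,n6} = {n0,n4}; idom=n4
  n7: preds {n5,n6}: {n0,n4,n5} ∩ {n0,n4,n5,n6} = {n0,n4,n5}; idom=n5

DF walk-up:
  n2←n0: walk · to n0
  n2←n1: walk n1 to n0
  n3←n0: walk · to n0
  n3←n1: walk n1 to n0
  n4←n1: walk n1 to n0
  n4←n2: walk n2 to n0
  n5←n4: walk · to n4
  n5←n6: walk n6→n5 to n4
  n7←n5: walk · to n5
  n7←n6: walk n6 to n5
  n0 → ∅
  n1 → {n2,n3,n4}
  n2 → {n4}
  n3 → ∅
  n4 → ∅
  n5 → {n5}
  n6 → {n5,n7}
  n7 → ∅

φ for u: defs {n0,n2}
  DF⁺ = {n4}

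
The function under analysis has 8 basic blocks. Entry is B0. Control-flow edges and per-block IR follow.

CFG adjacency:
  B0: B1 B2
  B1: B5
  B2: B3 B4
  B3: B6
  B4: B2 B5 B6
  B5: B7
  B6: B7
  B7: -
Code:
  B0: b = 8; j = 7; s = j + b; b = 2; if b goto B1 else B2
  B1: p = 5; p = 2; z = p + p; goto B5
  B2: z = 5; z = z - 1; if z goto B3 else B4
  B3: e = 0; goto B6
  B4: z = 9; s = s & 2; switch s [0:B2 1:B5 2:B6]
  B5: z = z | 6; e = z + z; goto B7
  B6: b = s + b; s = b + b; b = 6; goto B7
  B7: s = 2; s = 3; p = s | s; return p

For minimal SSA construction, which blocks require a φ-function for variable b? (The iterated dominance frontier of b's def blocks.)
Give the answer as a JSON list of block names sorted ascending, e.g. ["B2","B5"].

Answer: ["B7"]

Analysis:
idom tree: B1←B0 B2←B0 B3←B2 B4←B2 B5←B0 B6←B2 B7←B0
Dom∩ at merges:
  B2: preds {B0,B4}: {B0} ∩ {B0,B2,B4} = {B0}; idom=B0
  B5: preds {B1,B4}: {B0,B1} ∩ {B0,B2,B4} = {B0}; idom=B0
  B6: preds {B3,B4}: {B0,B2,B3} ∩ {B0,B2,B4} = {B0,B2}; idom=B2
  B7: preds {B5,B6}: {B0,B5} ∩ {B0,B2,B6} = {B0}; idom=B0

DF walk-up:
  B2←B0: walk · to B0
  B2←B4: walk B4→B2 to B0
  B5←B1: walk B1 to B0
  B5←B4: walk B4→B2 to B0
  B6←B3: walk B3 to B2
  B6←B4: walk B4 to B2
  B7←B5: walk B5 to B0
  B7←B6: walk B6→B2 to B0
  B0 → ∅
  B1 → {B5}
  B2 → {B2,B5,B7}
  B3 → {B6}
  B4 → {B2,B5,B6}
  B5 → {B7}
  B6 → {B7}
  B7 → ∅

φ for b: defs {B0,B6}
  DF⁺ = {B7}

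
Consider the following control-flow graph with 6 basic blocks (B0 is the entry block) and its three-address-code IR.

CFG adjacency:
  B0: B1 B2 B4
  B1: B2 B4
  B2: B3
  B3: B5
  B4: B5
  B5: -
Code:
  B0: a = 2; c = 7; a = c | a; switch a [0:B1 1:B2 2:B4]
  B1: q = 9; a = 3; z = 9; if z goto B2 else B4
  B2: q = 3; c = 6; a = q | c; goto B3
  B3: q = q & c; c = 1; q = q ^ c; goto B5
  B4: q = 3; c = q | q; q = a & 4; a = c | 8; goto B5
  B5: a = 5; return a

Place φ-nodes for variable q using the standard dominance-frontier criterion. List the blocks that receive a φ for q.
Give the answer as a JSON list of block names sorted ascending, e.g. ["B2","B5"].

idom tree: B1←B0 B2←B0 B3←B2 B4←B0 B5←B0
Join-block Dom:
  B2: preds {B0,B1}: {B0} ∩ {B0,B1} = {B0}; idom=B0
  B4: preds {B0,B1}: {B0} ∩ {B0,B1} = {B0}; idom=B0
  B5: preds {B3,B4}: {B0,B2,B3} ∩ {B0,B4} = {B0}; idom=B0

DF walk-up:
  B2←B0: walk · to B0
  B2←B1: walk B1 to B0
  B4←B0: walk · to B0
  B4←B1: walk B1 to B0
  B5←B3: walk B3→B2 to B0
  B5←B4: walk B4 to B0
  B0 → ∅
  B1 → {B2,B4}
  B2 → {B5}
  B3 → {B5}
  B4 → {B5}
  B5 → ∅

φ for q: defs {B1,B2,B3,B4}
  DF⁺ = {B2,B4,B5}

Answer: ["B2", "B4", "B5"]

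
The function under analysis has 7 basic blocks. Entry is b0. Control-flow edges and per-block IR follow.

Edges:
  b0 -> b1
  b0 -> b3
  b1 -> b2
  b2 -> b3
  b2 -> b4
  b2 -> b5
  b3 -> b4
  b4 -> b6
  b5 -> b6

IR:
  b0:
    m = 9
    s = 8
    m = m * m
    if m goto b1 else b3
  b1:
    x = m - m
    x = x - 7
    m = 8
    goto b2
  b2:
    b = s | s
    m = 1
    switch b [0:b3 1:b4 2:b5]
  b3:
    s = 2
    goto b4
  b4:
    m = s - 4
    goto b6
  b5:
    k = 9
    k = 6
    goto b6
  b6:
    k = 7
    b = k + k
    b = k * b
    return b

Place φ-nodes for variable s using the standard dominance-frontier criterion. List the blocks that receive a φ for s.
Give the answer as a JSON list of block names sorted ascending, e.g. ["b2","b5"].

idom tree: b1←b0 b2←b1 b3←b0 b4←b0 b5←b2 b6←b0
Dom at joins:
  b3: preds {b0,b2}: {b0} ∩ {b0,b1,b2} = {b0}; idom=b0
  b4: preds {b2,b3}: {b0,b1,b2} ∩ {b0,b3} = {b0}; idom=b0
  b6: preds {b4,b5}: {b0,b4} ∩ {b0,b1,b2,b5} = {b0}; idom=b0

DF derivation:
  b3←b0: walk · to b0
  b3←b2: walk b2→b1 to b0
  b4←b2: walk b2→b1 to b0
  b4←b3: walk b3 to b0
  b6←b4: walk b4 to b0
  b6←b5: walk b5→b2→b1 to b0
  b0 → ∅
  b1 → {b3,b4,b6}
  b2 → {b3,b4,b6}
  b3 → {b4}
  b4 → {b6}
  b5 → {b6}
  b6 → ∅

φ for s: defs {b0,b3}
  DF⁺ = {b4,b6}

Answer: ["b4", "b6"]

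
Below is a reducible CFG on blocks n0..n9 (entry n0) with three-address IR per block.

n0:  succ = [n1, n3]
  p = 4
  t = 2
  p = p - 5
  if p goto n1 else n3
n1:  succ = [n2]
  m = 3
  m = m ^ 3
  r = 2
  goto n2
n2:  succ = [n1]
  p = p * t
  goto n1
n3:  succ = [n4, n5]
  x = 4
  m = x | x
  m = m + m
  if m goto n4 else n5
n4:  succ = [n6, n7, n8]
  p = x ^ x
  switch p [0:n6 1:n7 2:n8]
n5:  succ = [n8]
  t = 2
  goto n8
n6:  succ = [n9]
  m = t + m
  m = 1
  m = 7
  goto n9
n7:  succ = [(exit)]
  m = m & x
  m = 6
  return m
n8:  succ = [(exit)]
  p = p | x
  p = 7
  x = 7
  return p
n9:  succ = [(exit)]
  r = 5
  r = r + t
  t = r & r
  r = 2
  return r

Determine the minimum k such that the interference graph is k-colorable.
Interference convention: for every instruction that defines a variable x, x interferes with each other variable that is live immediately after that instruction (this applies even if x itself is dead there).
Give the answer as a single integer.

Answer: 4

Analysis:
Block summaries:
  n0: def={p,t} ue=∅
  n1: def={m,r} ue=∅
  n2: def={p} ue={p,t}
  n3: def={m,x} ue=∅
  n4: def={p} ue={x}
  n5: def={t} ue=∅
  n6: def={m} ue={m,t}
  n7: def={m} ue={m,x}
  n8: def={p,x} ue={p,x}
  n9: def={r,t} ue={t}

Backward fixpoint:
  n0: in=∅ out={p,t}
  n1: in={p,t} out={p,t}
  n2: in={p,t} out={p,t}
  n3: in={p,t} out={m,p,t,x}
  n4: in={m,t,x} out={m,p,t,x}
  n5: in={p,x} out={p,x}
  n6: in={m,t} out={t}
  n7: in={m,x} out=∅
  n8: in={p,x} out=∅
  n9: in={t} out=∅

Conflict graph:
  m: {p,t,x}
  p: {m,r,t,x}
  r: {p,t}
  t: {m,p,r,x}
  x: {m,p,t}

Registers:
  lower bound: {m,p,t,x} mutually conflict ⇒ χ ≥ 4
  assign m→r2 p→r0 r→r2 t→r1 x→r3 — no edge inside a register ⇒ χ ≤ 4
  χ = 4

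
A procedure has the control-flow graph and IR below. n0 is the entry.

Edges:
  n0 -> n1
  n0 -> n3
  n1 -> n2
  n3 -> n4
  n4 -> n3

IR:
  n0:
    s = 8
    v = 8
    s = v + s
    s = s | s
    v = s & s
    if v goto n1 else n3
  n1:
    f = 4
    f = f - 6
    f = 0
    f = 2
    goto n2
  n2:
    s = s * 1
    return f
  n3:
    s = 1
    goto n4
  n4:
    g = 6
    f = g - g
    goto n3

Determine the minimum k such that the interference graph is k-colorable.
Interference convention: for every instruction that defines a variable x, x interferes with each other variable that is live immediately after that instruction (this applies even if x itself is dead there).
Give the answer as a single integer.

Answer: 2

Working:
Block summaries:
  n0 def {s,v} use ∅
  n1 def {f} use ∅
  n2 def {s} use {f,s}
  n3 def {s} use ∅
  n4 def {f,g} use ∅

Backward fixpoint:
  n0 li=∅ lo={s}
  n1 li={s} lo={f,s}
  n2 li={f,s} lo=∅
  n3 li=∅ lo=∅
  n4 li=∅ lo=∅

Interference:
  f — {s}
  g — ∅
  s — {f,v}
  v — {s}

Chromatic number:
  lower bound: {f,s} mutually conflict ⇒ χ ≥ 2
  2-colouring: r0={g,s}  r1={f,v}
  χ = 2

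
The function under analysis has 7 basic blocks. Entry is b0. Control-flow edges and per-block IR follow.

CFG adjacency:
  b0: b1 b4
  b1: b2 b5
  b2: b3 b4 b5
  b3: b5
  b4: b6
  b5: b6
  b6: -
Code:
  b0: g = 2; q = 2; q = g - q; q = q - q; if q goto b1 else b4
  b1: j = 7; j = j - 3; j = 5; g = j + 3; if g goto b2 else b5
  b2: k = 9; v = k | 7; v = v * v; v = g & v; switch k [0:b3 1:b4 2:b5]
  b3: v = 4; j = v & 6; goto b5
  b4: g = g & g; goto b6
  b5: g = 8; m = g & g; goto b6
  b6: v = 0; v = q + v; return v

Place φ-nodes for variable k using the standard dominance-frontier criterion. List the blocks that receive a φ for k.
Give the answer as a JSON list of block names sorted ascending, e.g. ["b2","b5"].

Answer: ["b4", "b5", "b6"]

Working:
idom tree: b1←b0 b2←b1 b3←b2 b4←b0 b5←b1 b6←b0
Dom∩ at merges:
  b4: preds {b0,b2}: {b0} ∩ {b0,b1,b2} = {b0}; idom=b0
  b5: preds {b1,b2,b3}: {b0,b1} ∩ {b0,b1,b2} ∩ {b0,b1,b2,b3} = {b0,b1}; idom=b1
  b6: preds {b4,b5}: {b0,b4} ∩ {b0,b1,b5} = {b0}; idom=b0

Frontier:
  join b4 pred b0: · stop@b0
  join b4 pred b2: b2→b1 stop@b0
  join b5 pred b1: · stop@b1
  join b5 pred b2: b2 stop@b1
  join b5 pred b3: b3→b2 stop@b1
  join b6 pred b4: b4 stop@b0
  join b6 pred b5: b5→b1 stop@b0
  DF(b0)=∅
  DF(b1)={b4,b6}
  DF(b2)={b4,b5}
  DF(b3)={b5}
  DF(b4)={b6}
  DF(b5)={b6}
  DF(b6)=∅

φ for k: defs {b2}
  DF⁺ = {b4,b5,b6}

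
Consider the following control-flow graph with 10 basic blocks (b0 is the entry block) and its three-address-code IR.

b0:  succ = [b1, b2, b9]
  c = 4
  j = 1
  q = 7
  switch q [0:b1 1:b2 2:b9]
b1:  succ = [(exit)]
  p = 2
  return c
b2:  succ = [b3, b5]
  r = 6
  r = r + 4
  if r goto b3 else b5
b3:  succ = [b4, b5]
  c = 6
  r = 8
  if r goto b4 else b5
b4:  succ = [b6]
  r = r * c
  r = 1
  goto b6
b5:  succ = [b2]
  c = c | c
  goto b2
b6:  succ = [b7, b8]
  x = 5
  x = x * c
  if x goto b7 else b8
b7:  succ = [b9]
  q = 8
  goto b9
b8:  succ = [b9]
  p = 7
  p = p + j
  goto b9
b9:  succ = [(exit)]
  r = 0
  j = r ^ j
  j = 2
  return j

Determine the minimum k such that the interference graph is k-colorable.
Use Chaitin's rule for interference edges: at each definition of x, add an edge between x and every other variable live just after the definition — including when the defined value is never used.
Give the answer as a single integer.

Answer: 3

Working:
Block summaries:
  b0 def {c,j,q} use ∅
  b1 def {p} use {c}
  b2 def {r} use ∅
  b3 def {c,r} use ∅
  b4 def {r} use {c,r}
  b5 def {c} use {c}
  b6 def {x} use {c}
  b7 def {q} use ∅
  b8 def {p} use {j}
  b9 def {j,r} use {j}

Live sets:
  live b0: ∅→{c,j}
  live b1: {c}→∅
  live b2: {c,j}→{c,j}
  live b3: {j}→{c,j,r}
  live b4: {c,j,r}→{c,j}
  live b5: {c,j}→{c,j}
  live b6: {c,j}→{j}
  live b7: {j}→{j}
  live b8: {j}→{j}
  live b9: {j}→∅

Interference:
  c: {j,p,q,r,x}
  j: {c,p,q,r,x}
  p: {c,j}
  q: {c,j}
  r: {c,j}
  x: {c,j}

Chromatic number:
  lower bound: {c,j,p} mutually conflict ⇒ χ ≥ 3
  assign c→r0 j→r1 p→r2 q→r2 r→r2 x→r2 — no edge inside a register ⇒ χ ≤ 3
  χ = 3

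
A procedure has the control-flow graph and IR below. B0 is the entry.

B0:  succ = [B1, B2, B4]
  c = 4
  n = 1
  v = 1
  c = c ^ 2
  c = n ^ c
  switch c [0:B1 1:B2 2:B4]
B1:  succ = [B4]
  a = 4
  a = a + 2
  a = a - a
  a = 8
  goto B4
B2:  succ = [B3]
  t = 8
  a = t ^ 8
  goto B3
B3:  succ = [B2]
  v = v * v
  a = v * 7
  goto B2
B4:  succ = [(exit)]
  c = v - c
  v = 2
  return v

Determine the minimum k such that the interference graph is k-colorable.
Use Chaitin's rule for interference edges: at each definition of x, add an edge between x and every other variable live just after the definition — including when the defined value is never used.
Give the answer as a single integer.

Block summaries:
  B0: def={c,n,v} ue=∅
  B1: def={a} ue=∅
  B2: def={a,t} ue=∅
  B3: def={a,v} ue={v}
  B4: def={c,v} ue={c,v}

Backward fixpoint:
  B0: in=∅ out={c,v}
  B1: in={c,v} out={c,v}
  B2: in={v} out={v}
  B3: in={v} out={v}
  B4: in={c,v} out=∅

Interfere edges:
  a — {c,v}
  c — {a,n,v}
  n — {c,v}
  t — {v}
  v — {a,c,n,t}

Colouring:
  lower bound: {a,c,v} mutually conflict ⇒ χ ≥ 3
  3-colouring: c0={v}  c1={c,t}  c2={a,n}
  χ = 3

Answer: 3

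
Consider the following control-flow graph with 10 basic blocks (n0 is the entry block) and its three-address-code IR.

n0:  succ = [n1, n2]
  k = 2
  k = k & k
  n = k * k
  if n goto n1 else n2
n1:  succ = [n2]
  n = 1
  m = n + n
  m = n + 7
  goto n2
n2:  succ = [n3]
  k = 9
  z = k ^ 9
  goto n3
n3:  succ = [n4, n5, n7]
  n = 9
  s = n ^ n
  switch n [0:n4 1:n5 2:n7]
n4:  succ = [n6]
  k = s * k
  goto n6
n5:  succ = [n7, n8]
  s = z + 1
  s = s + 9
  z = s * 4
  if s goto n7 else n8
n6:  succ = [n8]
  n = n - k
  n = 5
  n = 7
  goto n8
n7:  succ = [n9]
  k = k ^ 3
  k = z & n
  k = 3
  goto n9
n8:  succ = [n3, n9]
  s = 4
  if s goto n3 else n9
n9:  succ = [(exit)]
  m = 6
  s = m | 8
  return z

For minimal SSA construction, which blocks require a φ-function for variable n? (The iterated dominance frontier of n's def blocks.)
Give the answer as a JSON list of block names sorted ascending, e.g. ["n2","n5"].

Answer: ["n2", "n3", "n8", "n9"]

Working:
idom tree: n1←n0 n2←n0 n3←n2 n4←n3 n5←n3 n6←n4 n7←n3 n8←n3 n9←n3
Dom at joins:
  n2: preds {n0,n1}: {n0} ∩ {n0,n1} = {n0}; idom=n0
  n3: preds {n2,n8}: {n0,n2} ∩ {n0,n2,n3,n8} = {n0,n2}; idom=n2
  n7: preds {n3,n5}: {n0,n2,n3} ∩ {n0,n2,n3,n5} = {n0,n2,n3}; idom=n3
  n8: preds {n5,n6}: {n0,n2,n3,n5} ∩ {n0,n2,n3,n4,n6} = {n0,n2,n3}; idom=n3
  n9: preds {n7,n8}: {n0,n2,n3,n7} ∩ {n0,n2,n3,n8} = {n0,n2,n3}; idom=n3

DF derivation:
  n2←n0: walk · to n0
  n2←n1: walk n1 to n0
  n3←n2: walk · to n2
  n3←n8: walk n8→n3 to n2
  n7←n3: walk · to n3
  n7←n5: walk n5 to n3
  n8←n5: walk n5 to n3
  n8←n6: walk n6→n4 to n3
  n9←n7: walk n7 to n3
  n9←n8: walk n8 to n3
  n0: DF=∅
  n1: DF={n2}
  n2: DF=∅
  n3: DF={n3}
  n4: DF={n8}
  n5: DF={n7,n8}
  n6: DF={n8}
  n7: DF={n9}
  n8: DF={n3,n9}
  n9: DF=∅

φ for n: defs {n0,n1,n3,n6}
  DF⁺ = {n2,n3,n8,n9}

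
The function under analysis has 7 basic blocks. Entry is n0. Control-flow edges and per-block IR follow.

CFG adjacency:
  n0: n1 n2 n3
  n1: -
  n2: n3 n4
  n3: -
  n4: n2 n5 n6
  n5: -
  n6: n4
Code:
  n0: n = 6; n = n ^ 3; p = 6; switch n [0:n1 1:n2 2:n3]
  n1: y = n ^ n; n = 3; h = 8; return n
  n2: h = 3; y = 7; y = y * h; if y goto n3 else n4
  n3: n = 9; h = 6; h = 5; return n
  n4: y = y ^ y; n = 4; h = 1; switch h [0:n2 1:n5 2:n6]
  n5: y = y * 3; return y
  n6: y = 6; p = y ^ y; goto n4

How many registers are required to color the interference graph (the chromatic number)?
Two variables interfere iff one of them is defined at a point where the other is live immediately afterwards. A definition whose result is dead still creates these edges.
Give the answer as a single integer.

Answer: 3

Working:
Per-block:
  n0: {n,p} / ∅
  n1: {h,n,y} / {n}
  n2: {h,y} / ∅
  n3: {h,n} / ∅
  n4: {h,n,y} / {y}
  n5: {y} / {y}
  n6: {p,y} / ∅

Liveness:
  n0: in=∅ out={n}
  n1: in={n} out=∅
  n2: in=∅ out={y}
  n3: in=∅ out=∅
  n4: in={y} out={y}
  n5: in={y} out=∅
  n6: in=∅ out={y}

Interfere edges:
  h — {n,y}
  n — {h,p,y}
  p — {n,y}
  y — {h,n,p}

Colouring:
  clique {h,n,y} ⇒ need ≥ 3
  assign h→c2 n→c0 p→c2 y→c1 — no edge inside a register ⇒ χ ≤ 3
  χ = 3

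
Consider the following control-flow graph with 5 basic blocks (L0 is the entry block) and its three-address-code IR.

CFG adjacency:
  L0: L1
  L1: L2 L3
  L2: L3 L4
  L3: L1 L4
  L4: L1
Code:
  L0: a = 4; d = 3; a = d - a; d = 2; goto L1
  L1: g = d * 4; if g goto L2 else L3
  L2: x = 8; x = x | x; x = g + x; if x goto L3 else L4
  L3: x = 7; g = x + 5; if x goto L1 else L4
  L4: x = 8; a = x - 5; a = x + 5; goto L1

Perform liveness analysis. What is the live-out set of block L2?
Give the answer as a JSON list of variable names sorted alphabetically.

Answer: ["d"]

Derivation:
Block summaries:
  L0: {a,d} / ∅
  L1: {g} / {d}
  L2: {x} / {g}
  L3: {g,x} / ∅
  L4: {a,x} / ∅

Backward fixpoint:
  L0 li=∅ lo={d}
  L1 li={d} lo={d,g}
  L2 li={d,g} lo={d}
  L3 li={d} lo={d}
  L4 li={d} lo={d}

live-out(L2) = ["d"]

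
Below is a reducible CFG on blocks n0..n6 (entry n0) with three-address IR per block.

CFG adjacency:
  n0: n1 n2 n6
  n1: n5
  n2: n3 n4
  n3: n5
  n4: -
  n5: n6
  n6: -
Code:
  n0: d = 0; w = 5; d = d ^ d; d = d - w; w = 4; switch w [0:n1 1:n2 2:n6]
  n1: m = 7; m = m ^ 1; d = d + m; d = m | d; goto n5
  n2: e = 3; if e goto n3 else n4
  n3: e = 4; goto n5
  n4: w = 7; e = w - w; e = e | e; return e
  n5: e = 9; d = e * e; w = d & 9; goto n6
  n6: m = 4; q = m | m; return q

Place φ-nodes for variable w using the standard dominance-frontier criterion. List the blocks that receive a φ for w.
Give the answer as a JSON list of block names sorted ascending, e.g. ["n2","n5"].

Answer: ["n6"]

Derivation:
idom tree: n1←n0 n2←n0 n3←n2 n4←n2 n5←n0 n6←n0
Dom at joins:
  n5: preds {n1,n3}: {n0,n1} ∩ {n0,n2,n3} = {n0}; idom=n0
  n6: preds {n0,n5}: {n0} ∩ {n0,n5} = {n0}; idom=n0

DF derivation:
  join n5 pred n1: n1 stop@n0
  join n5 pred n3: n3→n2 stop@n0
  join n6 pred n0: · stop@n0
  join n6 pred n5: n5 stop@n0
  n0: DF=∅
  n1: DF={n5}
  n2: DF={n5}
  n3: DF={n5}
  n4: DF=∅
  n5: DF={n6}
  n6: DF=∅

φ for w: defs {n0,n4,n5}
  DF⁺ = {n6}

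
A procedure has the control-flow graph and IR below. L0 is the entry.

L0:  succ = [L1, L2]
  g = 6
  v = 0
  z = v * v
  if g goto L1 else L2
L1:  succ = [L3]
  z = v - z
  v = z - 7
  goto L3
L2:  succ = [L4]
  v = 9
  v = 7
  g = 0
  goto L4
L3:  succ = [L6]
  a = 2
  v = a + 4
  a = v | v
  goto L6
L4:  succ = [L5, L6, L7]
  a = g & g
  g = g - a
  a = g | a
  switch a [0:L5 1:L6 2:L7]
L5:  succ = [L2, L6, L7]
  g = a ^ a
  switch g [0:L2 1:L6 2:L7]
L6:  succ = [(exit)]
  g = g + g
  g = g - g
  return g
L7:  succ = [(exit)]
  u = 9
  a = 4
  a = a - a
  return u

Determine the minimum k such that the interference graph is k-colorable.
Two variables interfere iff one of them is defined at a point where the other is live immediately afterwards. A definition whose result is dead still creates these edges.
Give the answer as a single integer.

Answer: 3

Derivation:
Block summaries:
  L0: def={g,v,z} ue=∅
  L1: def={v,z} ue={v,z}
  L2: def={g,v} ue=∅
  L3: def={a,v} ue=∅
  L4: def={a,g} ue={g}
  L5: def={g} ue={a}
  L6: def={g} ue={g}
  L7: def={a,u} ue=∅

Liveness:
  live L0: ∅→{g,v,z}
  live L1: {g,v,z}→{g}
  live L2: ∅→{g}
  live L3: {g}→{g}
  live L4: {g}→{a,g}
  live L5: {a}→{g}
  live L6: {g}→∅
  live L7: ∅→∅

Conflict graph:
  a↔{g,u}
  g↔{a,v,z}
  u↔{a}
  v↔{g,z}
  z↔{g,v}

Colouring:
  {g,v,z} pairwise interfere (3-clique) ⇒ χ ≥ 3
  3-colouring: r0={g,u}  r1={a,v}  r2={z}
  χ = 3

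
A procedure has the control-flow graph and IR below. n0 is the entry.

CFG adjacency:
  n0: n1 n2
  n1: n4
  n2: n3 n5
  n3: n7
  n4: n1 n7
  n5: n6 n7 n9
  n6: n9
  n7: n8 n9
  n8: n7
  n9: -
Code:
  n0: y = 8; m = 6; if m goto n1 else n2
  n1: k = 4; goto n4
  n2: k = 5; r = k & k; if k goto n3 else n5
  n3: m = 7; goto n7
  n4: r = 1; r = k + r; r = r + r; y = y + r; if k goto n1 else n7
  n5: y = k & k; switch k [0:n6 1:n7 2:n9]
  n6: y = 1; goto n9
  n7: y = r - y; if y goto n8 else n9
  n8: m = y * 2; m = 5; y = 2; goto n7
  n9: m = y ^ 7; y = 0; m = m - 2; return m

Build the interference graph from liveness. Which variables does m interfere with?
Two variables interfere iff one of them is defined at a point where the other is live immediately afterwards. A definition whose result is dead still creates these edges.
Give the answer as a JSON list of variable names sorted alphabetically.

Answer: ["r", "y"]

Working:
Per-block:
  n0 def {m,y} use ∅
  n1 def {k} use ∅
  n2 def {k,r} use ∅
  n3 def {m} use ∅
  n4 def {r,y} use {k,y}
  n5 def {y} use {k}
  n6 def {y} use ∅
  n7 def {y} use {r,y}
  n8 def {m,y} use {y}
  n9 def {m,y} use {y}

Liveness:
  n0: in=∅ out={y}
  n1: in={y} out={k,y}
  n2: in={y} out={k,r,y}
  n3: in={r,y} out={r,y}
  n4: in={k,y} out={r,y}
  n5: in={k,r} out={r,y}
  n6: in=∅ out={y}
  n7: in={r,y} out={r,y}
  n8: in={r,y} out={r,y}
  n9: in={y} out=∅

Interference:
  k: {r,y}
  m: {r,y}
  r: {k,m,y}
  y: {k,m,r}

N(m) = ["r", "y"]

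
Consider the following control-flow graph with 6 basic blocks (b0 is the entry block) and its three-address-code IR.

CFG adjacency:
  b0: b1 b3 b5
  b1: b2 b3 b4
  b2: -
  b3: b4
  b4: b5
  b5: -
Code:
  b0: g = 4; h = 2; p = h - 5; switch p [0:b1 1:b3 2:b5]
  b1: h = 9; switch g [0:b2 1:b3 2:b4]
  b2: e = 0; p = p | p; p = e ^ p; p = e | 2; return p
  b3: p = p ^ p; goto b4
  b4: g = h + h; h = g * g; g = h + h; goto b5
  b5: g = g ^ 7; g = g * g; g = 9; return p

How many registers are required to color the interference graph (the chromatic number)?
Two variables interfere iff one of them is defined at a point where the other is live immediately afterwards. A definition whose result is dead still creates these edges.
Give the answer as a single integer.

def/use:
  b0: {g,h,p} / ∅
  b1: {h} / {g}
  b2: {e,p} / {p}
  b3: {p} / {p}
  b4: {g,h} / {h}
  b5: {g} / {g,p}

Liveness:
  live b0: ∅→{g,h,p}
  live b1: {g,p}→{h,p}
  live b2: {p}→∅
  live b3: {h,p}→{h,p}
  live b4: {h,p}→{g,p}
  live b5: {g,p}→∅

Interfere edges:
  e: {p}
  g: {h,p}
  h: {g,p}
  p: {e,g,h}

Registers:
  clique {g,h,p} ⇒ need ≥ 3
  3-colouring: c0={p}  c1={e,g}  c2={h}
  χ = 3

Answer: 3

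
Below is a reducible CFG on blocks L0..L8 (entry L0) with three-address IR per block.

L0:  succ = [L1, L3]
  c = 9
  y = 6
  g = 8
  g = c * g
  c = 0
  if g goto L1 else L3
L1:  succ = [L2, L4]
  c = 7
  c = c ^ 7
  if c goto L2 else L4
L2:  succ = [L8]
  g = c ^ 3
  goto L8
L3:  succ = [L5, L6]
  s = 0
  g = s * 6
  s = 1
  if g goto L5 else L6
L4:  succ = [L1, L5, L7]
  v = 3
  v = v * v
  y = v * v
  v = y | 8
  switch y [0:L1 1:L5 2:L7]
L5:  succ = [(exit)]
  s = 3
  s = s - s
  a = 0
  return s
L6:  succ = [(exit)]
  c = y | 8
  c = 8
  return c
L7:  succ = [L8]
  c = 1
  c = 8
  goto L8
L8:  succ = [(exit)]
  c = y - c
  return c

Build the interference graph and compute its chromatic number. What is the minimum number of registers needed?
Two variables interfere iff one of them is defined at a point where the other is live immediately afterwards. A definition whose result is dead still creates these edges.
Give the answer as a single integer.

Per-block:
  L0 def {c,g,y} use ∅
  L1 def {c} use ∅
  L2 def {g} use {c}
  L3 def {g,s} use ∅
  L4 def {v,y} use ∅
  L5 def {a,s} use ∅
  L6 def {c} use {y}
  L7 def {c} use ∅
  L8 def {c} use {c,y}

Liveness:
  L0: in=∅ out={y}
  L1: in={y} out={c,y}
  L2: in={c,y} out={c,y}
  L3: in={y} out={y}
  L4: in=∅ out={y}
  L5: in=∅ out=∅
  L6: in={y} out=∅
  L7: in={y} out={c,y}
  L8: in={c,y} out=∅

Interfere edges:
  a: {s}
  c: {g,y}
  g: {c,s,y}
  s: {a,g,y}
  v: {y}
  y: {c,g,s,v}

Registers:
  clique {c,g,y} ⇒ need ≥ 3
  assign a→r0 c→r2 g→r1 s→r2 v→r1 y→r0 — no edge inside a register ⇒ χ ≤ 3
  χ = 3

Answer: 3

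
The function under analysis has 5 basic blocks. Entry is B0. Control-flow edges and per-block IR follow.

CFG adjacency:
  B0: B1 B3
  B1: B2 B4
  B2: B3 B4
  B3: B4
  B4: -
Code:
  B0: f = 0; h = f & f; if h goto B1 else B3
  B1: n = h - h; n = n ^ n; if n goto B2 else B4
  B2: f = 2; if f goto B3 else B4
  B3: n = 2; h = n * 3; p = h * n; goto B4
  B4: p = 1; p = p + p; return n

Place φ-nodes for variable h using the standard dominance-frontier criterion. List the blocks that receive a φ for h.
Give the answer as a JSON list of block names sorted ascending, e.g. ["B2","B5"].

Answer: ["B4"]

Analysis:
idom tree: B1←B0 B2←B1 B3←B0 B4←B0
Dom at joins:
  B3: preds {B0,B2}: {B0} ∩ {B0,B1,B2} = {B0}; idom=B0
  B4: preds {B1,B2,B3}: {B0,B1} ∩ {B0,B1,B2} ∩ {B0,B3} = {B0}; idom=B0

Frontier:
  B3←B0: walk · to B0
  B3←B2: walk B2→B1 to B0
  B4←B1: walk B1 to B0
  B4←B2: walk B2→B1 to B0
  B4←B3: walk B3 to B0
  B0: DF=∅
  B1: DF={B3,B4}
  B2: DF={B3,B4}
  B3: DF={B4}
  B4: DF=∅

φ for h: defs {B0,B3}
  DF⁺ = {B4}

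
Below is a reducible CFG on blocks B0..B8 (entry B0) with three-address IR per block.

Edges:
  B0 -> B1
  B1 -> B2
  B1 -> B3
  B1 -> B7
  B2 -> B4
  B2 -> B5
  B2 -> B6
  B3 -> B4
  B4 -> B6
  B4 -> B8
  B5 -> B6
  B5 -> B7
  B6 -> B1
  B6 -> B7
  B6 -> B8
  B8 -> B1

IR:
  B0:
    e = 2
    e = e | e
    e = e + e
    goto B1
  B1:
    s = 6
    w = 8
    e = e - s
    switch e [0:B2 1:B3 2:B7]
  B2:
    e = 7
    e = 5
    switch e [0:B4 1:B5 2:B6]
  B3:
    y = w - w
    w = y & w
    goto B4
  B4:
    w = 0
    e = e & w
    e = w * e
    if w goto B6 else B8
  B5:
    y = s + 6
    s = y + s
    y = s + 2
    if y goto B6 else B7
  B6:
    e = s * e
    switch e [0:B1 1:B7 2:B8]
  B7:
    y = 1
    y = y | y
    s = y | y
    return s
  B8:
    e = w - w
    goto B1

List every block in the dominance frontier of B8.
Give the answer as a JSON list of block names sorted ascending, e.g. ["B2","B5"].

idom tree: B1←B0 B2←B1 B3←B1 B4←B1 B5←B2 B6←B1 B7←B1 B8←B1
Dom at joins:
  B1: preds {B0,B6,B8}: {B0} ∩ {B0,B1,B6} ∩ {B0,B1,B8} = {B0}; idom=B0
  B4: preds {B2,B3}: {B0,B1,B2} ∩ {B0,B1,B3} = {B0,B1}; idom=B1
  B6: preds {B2,B4,B5}: {B0,B1,B2} ∩ {B0,B1,B4} ∩ {B0,B1,B2,B5} = {B0,B1}; idom=B1
  B7: preds {B1,B5,B6}: {B0,B1} ∩ {B0,B1,B2,B5} ∩ {B0,B1,B6} = {B0,B1}; idom=B1
  B8: preds {B4,B6}: {B0,B1,B4} ∩ {B0,B1,B6} = {B0,B1}; idom=B1

Frontier:
  join B1 pred B0: · stop@B0
  join B1 pred B6: B6→B1 stop@B0
  join B1 pred B8: B8→B1 stop@B0
  join B4 pred B2: B2 stop@B1
  join B4 pred B3: B3 stop@B1
  join B6 pred B2: B2 stop@B1
  join B6 pred B4: B4 stop@B1
  join B6 pred B5: B5→B2 stop@B1
  join B7 pred B1: · stop@B1
  join B7 pred B5: B5→B2 stop@B1
  join B7 pred B6: B6 stop@B1
  join B8 pred B4: B4 stop@B1
  join B8 pred B6: B6 stop@B1
  B0: DF=∅
  B1: DF={B1}
  B2: DF={B4,B6,B7}
  B3: DF={B4}
  B4: DF={B6,B8}
  B5: DF={B6,B7}
  B6: DF={B1,B7,B8}
  B7: DF=∅
  B8: DF={B1}

DF(B8) = ["B1"]

Answer: ["B1"]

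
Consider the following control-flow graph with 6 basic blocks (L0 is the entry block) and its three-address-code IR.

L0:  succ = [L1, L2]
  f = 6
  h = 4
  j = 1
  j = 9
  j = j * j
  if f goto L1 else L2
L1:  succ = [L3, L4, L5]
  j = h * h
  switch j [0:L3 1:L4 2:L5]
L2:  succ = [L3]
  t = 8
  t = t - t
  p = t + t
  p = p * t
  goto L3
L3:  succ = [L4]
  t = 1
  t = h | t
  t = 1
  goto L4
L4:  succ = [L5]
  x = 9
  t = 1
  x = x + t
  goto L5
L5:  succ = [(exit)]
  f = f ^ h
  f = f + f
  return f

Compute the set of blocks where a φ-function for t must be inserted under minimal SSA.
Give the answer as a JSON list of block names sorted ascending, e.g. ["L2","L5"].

idom tree: L1←L0 L2←L0 L3←L0 L4←L0 L5←L0
Join-block Dom:
  L3: preds {L1,L2}: {L0,L1} ∩ {L0,L2} = {L0}; idom=L0
  L4: preds {L1,L3}: {L0,L1} ∩ {L0,L3} = {L0}; idom=L0
  L5: preds {L1,L4}: {L0,L1} ∩ {L0,L4} = {L0}; idom=L0

DF walk-up:
  join L3 pred L1: L1 stop@L0
  join L3 pred L2: L2 stop@L0
  join L4 pred L1: L1 stop@L0
  join L4 pred L3: L3 stop@L0
  join L5 pred L1: L1 stop@L0
  join L5 pred L4: L4 stop@L0
  L0: DF=∅
  L1: DF={L3,L4,L5}
  L2: DF={L3}
  L3: DF={L4}
  L4: DF={L5}
  L5: DF=∅

φ for t: defs {L2,L3,L4}
  DF⁺ = {L3,L4,L5}

Answer: ["L3", "L4", "L5"]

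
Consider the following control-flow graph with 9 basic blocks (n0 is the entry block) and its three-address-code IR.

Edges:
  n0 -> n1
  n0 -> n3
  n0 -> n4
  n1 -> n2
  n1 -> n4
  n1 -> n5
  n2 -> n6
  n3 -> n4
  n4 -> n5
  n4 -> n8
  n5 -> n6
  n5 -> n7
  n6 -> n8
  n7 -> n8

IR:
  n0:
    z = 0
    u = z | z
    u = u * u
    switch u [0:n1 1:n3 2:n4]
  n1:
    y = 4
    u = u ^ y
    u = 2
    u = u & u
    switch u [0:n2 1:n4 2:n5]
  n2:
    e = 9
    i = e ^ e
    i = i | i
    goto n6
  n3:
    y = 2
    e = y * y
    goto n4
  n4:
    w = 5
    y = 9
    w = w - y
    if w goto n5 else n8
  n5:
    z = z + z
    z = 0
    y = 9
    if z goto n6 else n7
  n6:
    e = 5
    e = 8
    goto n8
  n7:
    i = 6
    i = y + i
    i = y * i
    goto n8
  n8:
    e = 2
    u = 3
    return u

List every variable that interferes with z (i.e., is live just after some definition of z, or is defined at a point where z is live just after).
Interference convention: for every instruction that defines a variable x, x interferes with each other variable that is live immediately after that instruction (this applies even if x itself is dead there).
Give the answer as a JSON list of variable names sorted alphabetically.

def/use:
  n0 def {u,z} use ∅
  n1 def {u,y} use {u}
  n2 def {e,i} use ∅
  n3 def {e,y} use ∅
  n4 def {w,y} use ∅
  n5 def {y,z} use {z}
  n6 def {e} use ∅
  n7 def {i} use {y}
  n8 def {e,u} use ∅

Backward fixpoint:
  live n0: ∅→{u,z}
  live n1: {u,z}→{z}
  live n2: ∅→∅
  live n3: {z}→{z}
  live n4: {z}→{z}
  live n5: {z}→{y}
  live n6: ∅→∅
  live n7: {y}→∅
  live n8: ∅→∅

Interfere edges:
  e: {z}
  i: {y}
  u: {y,z}
  w: {y,z}
  y: {i,u,w,z}
  z: {e,u,w,y}

N(z) = ["e", "u", "w", "y"]

Answer: ["e", "u", "w", "y"]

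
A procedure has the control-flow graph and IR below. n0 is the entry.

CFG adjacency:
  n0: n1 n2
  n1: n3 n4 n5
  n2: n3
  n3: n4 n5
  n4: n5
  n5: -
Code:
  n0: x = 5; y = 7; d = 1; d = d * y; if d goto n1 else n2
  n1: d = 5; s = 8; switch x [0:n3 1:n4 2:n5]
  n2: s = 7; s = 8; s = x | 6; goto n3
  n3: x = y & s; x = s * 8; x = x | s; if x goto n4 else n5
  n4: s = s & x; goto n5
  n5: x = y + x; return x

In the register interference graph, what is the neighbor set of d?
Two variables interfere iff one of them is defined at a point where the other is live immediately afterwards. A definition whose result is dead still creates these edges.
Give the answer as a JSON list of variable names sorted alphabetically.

def/use:
  n0: {d,x,y} / ∅
  n1: {d,s} / {x}
  n2: {s} / {x}
  n3: {x} / {s,y}
  n4: {s} / {s,x}
  n5: {x} / {x,y}

Live sets:
  live n0: ∅→{x,y}
  live n1: {x,y}→{s,x,y}
  live n2: {x,y}→{s,y}
  live n3: {s,y}→{s,x,y}
  live n4: {s,x,y}→{x,y}
  live n5: {x,y}→∅

Interfere edges:
  d↔{x,y}
  s↔{x,y}
  x↔{d,s,y}
  y↔{d,s,x}

N(d) = ["x", "y"]

Answer: ["x", "y"]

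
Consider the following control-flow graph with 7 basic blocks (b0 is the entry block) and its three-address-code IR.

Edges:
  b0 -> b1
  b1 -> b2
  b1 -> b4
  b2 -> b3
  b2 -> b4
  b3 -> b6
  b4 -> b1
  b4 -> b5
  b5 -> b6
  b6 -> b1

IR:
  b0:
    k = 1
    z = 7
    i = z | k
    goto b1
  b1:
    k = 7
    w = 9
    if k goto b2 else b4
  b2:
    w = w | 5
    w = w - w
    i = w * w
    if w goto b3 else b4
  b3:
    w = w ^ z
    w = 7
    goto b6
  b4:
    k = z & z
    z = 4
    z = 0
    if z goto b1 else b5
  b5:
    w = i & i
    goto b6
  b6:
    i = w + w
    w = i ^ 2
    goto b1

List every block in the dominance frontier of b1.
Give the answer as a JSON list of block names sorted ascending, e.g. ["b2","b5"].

idom tree: b1←b0 b2←b1 b3←b2 b4←b1 b5←b4 b6←b1
Join-block Dom:
  b1: preds {b0,b4,b6}: {b0} ∩ {b0,b1,b4} ∩ {b0,b1,b6} = {b0}; idom=b0
  b4: preds {b1,b2}: {b0,b1} ∩ {b0,b1,b2} = {b0,b1}; idom=b1
  b6: preds {b3,b5}: {b0,b1,b2,b3} ∩ {b0,b1,b4,b5} = {b0,b1}; idom=b1

Frontier:
  b1←b0: walk · to b0
  b1←b4: walk b4→b1 to b0
  b1←b6: walk b6→b1 to b0
  b4←b1: walk · to b1
  b4←b2: walk b2 to b1
  b6←b3: walk b3→b2 to b1
  b6←b5: walk b5→b4 to b1
  b0: DF=∅
  b1: DF={b1}
  b2: DF={b4,b6}
  b3: DF={b6}
  b4: DF={b1,b6}
  b5: DF={b6}
  b6: DF={b1}

DF(b1) = ["b1"]

Answer: ["b1"]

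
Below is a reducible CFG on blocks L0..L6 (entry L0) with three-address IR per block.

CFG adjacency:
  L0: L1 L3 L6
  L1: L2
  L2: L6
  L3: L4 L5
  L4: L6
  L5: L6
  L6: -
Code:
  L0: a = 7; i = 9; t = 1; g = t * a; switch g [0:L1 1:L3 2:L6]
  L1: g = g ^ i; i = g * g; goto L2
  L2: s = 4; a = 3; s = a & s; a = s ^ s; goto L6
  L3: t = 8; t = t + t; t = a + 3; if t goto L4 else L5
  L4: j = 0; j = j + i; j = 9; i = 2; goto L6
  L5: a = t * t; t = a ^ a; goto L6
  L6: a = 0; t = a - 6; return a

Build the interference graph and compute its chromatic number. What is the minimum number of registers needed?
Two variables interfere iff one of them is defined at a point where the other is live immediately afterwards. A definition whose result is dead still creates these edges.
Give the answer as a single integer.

Answer: 3

Derivation:
Block summaries:
  L0 def {a,g,i,t} use ∅
  L1 def {g,i} use {g,i}
  L2 def {a,s} use ∅
  L3 def {t} use {a}
  L4 def {i,j} use {i}
  L5 def {a,t} use {t}
  L6 def {a,t} use ∅

Live sets:
  L0: in=∅ out={a,g,i}
  L1: in={g,i} out=∅
  L2: in=∅ out=∅
  L3: in={a,i} out={i,t}
  L4: in={i} out=∅
  L5: in={t} out=∅
  L6: in=∅ out=∅

Interference:
  a: {g,i,s,t}
  g: {a,i}
  i: {a,g,j,t}
  j: {i}
  s: {a}
  t: {a,i}

Chromatic number:
  {a,g,i} pairwise interfere (3-clique) ⇒ χ ≥ 3
  3-colouring: R0={a,j}  R1={i,s}  R2={g,t}
  χ = 3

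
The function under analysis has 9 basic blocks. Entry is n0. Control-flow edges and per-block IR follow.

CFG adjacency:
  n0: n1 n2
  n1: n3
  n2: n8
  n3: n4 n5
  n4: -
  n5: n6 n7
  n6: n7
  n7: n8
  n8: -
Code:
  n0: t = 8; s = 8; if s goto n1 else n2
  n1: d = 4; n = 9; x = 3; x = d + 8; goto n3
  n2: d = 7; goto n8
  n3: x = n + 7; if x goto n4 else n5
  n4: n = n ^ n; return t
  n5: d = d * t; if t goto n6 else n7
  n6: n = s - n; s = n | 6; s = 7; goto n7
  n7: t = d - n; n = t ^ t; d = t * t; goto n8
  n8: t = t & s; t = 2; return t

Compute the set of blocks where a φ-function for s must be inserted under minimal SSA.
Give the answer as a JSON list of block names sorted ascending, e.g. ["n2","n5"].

Answer: ["n7", "n8"]

Analysis:
idom tree: n1←n0 n2←n0 n3←n1 n4←n3 n5←n3 n6←n5 n7←n5 n8←n0
Dom at joins:
  n7: preds {n5,n6}: {n0,n1,n3,n5} ∩ {n0,n1,n3,n5,n6} = {n0,n1,n3,n5}; idom=n5
  n8: preds {n2,n7}: {n0,n2} ∩ {n0,n1,n3,n5,n7} = {n0}; idom=n0

Frontier:
  join n7 pred n5: · stop@n5
  join n7 pred n6: n6 stop@n5
  join n8 pred n2: n2 stop@n0
  join n8 pred n7: n7→n5→n3→n1 stop@n0
  n0 → ∅
  n1 → {n8}
  n2 → {n8}
  n3 → {n8}
  n4 → ∅
  n5 → {n8}
  n6 → {n7}
  n7 → {n8}
  n8 → ∅

φ for s: defs {n0,n6}
  DF⁺ = {n7,n8}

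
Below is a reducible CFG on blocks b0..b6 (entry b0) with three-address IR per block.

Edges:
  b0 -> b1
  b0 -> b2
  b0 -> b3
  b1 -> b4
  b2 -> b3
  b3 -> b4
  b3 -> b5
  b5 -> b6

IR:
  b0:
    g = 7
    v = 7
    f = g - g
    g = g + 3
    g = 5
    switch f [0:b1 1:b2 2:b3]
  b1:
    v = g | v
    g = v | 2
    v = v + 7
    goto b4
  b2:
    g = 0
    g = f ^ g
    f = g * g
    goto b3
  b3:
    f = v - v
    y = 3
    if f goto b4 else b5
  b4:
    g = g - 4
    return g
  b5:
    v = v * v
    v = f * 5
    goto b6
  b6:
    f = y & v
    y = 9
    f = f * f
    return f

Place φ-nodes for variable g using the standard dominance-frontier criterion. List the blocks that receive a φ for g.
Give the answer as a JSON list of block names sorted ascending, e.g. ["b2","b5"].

idom tree: b1←b0 b2←b0 b3←b0 b4←b0 b5←b3 b6←b5
Dom at joins:
  b3: preds {b0,b2}: {b0} ∩ {b0,b2} = {b0}; idom=b0
  b4: preds {b1,b3}: {b0,b1} ∩ {b0,b3} = {b0}; idom=b0

DF walk-up:
  join b3 pred b0: · stop@b0
  join b3 pred b2: b2 stop@b0
  join b4 pred b1: b1 stop@b0
  join b4 pred b3: b3 stop@b0
  b0: DF=∅
  b1: DF={b4}
  b2: DF={b3}
  b3: DF={b4}
  b4: DF=∅
  b5: DF=∅
  b6: DF=∅

φ for g: defs {b0,b1,b2,b4}
  DF⁺ = {b3,b4}

Answer: ["b3", "b4"]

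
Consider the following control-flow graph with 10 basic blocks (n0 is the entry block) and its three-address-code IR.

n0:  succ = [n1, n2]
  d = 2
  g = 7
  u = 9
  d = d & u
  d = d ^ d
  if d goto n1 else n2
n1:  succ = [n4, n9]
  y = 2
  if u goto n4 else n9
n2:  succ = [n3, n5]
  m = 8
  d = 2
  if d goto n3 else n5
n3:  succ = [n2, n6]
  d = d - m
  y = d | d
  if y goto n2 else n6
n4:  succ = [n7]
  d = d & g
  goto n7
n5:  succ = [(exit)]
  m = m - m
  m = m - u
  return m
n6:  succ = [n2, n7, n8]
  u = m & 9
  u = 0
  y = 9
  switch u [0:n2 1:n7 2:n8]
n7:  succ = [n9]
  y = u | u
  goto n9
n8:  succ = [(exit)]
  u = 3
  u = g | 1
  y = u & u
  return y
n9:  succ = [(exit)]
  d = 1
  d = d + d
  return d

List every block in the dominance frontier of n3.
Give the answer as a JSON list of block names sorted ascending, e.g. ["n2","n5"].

idom tree: n1←n0 n2←n0 n3←n2 n4←n1 n5←n2 n6←n3 n7←n0 n8←n6 n9←n0
Dom at joins:
  n2: preds {n0,n3,n6}: {n0} ∩ {n0,n2,n3} ∩ {n0,n2,n3,n6} = {n0}; idom=n0
  n7: preds {n4,n6}: {n0,n1,n4} ∩ {n0,n2,n3,n6} = {n0}; idom=n0
  n9: preds {n1,n7}: {n0,n1} ∩ {n0,n7} = {n0}; idom=n0

DF walk-up:
  join n2 pred n0: · stop@n0
  join n2 pred n3: n3→n2 stop@n0
  join n2 pred n6: n6→n3→n2 stop@n0
  join n7 pred n4: n4→n1 stop@n0
  join n7 pred n6: n6→n3→n2 stop@n0
  join n9 pred n1: n1 stop@n0
  join n9 pred n7: n7 stop@n0
  n0: DF=∅
  n1: DF={n7,n9}
  n2: DF={n2,n7}
  n3: DF={n2,n7}
  n4: DF={n7}
  n5: DF=∅
  n6: DF={n2,n7}
  n7: DF={n9}
  n8: DF=∅
  n9: DF=∅

DF(n3) = ["n2", "n7"]

Answer: ["n2", "n7"]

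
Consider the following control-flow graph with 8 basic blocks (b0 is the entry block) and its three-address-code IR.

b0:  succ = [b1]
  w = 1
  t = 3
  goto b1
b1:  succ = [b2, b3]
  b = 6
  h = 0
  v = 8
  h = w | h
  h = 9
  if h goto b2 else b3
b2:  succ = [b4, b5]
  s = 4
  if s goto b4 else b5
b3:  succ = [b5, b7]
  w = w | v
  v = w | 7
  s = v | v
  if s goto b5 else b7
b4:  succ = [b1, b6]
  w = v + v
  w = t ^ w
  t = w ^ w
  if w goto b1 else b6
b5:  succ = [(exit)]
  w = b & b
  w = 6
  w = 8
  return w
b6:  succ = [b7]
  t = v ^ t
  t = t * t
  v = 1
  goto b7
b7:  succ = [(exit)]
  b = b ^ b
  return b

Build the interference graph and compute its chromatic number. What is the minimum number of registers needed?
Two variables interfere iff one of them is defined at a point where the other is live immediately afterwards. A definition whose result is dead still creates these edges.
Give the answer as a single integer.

Per-block:
  b0: def={t,w} ue=∅
  b1: def={b,h,v} ue={w}
  b2: def={s} ue=∅
  b3: def={s,v,w} ue={v,w}
  b4: def={t,w} ue={t,v}
  b5: def={w} ue={b}
  b6: def={t,v} ue={t,v}
  b7: def={b} ue={b}

Liveness:
  b0: in=∅ out={t,w}
  b1: in={t,w} out={b,t,v,w}
  b2: in={b,t,v} out={b,t,v}
  b3: in={b,v,w} out={b}
  b4: in={b,t,v} out={b,t,v,w}
  b5: in={b} out=∅
  b6: in={b,t,v} out={b}
  b7: in={b} out=∅

Interfere edges:
  b: {h,s,t,v,w}
  h: {b,t,v,w}
  s: {b,t,v}
  t: {b,h,s,v,w}
  v: {b,h,s,t,w}
  w: {b,h,t,v}

Colouring:
  lower bound: {b,h,t,v,w} mutually conflict ⇒ χ ≥ 5
  5-colouring: r0={b}  r1={t}  r2={v}  r3={h,s}  r4={w}
  χ = 5

Answer: 5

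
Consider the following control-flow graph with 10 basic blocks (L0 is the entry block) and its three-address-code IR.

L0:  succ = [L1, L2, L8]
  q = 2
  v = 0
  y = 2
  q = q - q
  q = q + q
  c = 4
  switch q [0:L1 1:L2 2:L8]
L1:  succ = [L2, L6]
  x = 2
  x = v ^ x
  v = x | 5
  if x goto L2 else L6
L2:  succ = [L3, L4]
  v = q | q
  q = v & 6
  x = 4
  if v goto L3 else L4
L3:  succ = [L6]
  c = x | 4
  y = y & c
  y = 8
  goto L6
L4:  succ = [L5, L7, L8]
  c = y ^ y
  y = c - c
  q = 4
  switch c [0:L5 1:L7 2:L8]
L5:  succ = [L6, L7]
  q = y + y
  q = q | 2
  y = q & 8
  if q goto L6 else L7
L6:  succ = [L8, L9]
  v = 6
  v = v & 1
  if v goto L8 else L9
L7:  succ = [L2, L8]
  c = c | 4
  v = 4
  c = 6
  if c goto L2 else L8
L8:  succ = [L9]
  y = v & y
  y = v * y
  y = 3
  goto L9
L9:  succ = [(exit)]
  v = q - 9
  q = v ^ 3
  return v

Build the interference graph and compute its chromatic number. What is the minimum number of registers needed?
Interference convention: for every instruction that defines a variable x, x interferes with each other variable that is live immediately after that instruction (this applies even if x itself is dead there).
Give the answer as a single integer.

Answer: 4

Working:
def/use:
  L0: {c,q,v,y} / ∅
  L1: {v,x} / {v}
  L2: {q,v,x} / {q}
  L3: {c,y} / {x,y}
  L4: {c,q,y} / {y}
  L5: {q,y} / {y}
  L6: {v} / ∅
  L7: {c,v} / {c}
  L8: {y} / {v,y}
  L9: {q,v} / {q}

Live sets:
  L0 li=∅ lo={q,v,y}
  L1 li={q,v,y} lo={q,y}
  L2 li={q,y} lo={q,v,x,y}
  L3 li={q,x,y} lo={q,y}
  L4 li={v,y} lo={c,q,v,y}
  L5 li={c,y} lo={c,q,y}
  L6 li={q,y} lo={q,v,y}
  L7 li={c,q,y} lo={q,v,y}
  L8 li={q,v,y} lo={q}
  L9 li={q} lo=∅

Interfere edges:
  c: {q,v,y}
  q: {c,v,x,y}
  v: {c,q,x,y}
  x: {q,v,y}
  y: {c,q,v,x}

Chromatic number:
  {c,q,v,y} pairwise interfere (4-clique) ⇒ χ ≥ 4
  assign c→c3 q→c0 v→c1 x→c3 y→c2 — no edge inside a register ⇒ χ ≤ 4
  χ = 4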